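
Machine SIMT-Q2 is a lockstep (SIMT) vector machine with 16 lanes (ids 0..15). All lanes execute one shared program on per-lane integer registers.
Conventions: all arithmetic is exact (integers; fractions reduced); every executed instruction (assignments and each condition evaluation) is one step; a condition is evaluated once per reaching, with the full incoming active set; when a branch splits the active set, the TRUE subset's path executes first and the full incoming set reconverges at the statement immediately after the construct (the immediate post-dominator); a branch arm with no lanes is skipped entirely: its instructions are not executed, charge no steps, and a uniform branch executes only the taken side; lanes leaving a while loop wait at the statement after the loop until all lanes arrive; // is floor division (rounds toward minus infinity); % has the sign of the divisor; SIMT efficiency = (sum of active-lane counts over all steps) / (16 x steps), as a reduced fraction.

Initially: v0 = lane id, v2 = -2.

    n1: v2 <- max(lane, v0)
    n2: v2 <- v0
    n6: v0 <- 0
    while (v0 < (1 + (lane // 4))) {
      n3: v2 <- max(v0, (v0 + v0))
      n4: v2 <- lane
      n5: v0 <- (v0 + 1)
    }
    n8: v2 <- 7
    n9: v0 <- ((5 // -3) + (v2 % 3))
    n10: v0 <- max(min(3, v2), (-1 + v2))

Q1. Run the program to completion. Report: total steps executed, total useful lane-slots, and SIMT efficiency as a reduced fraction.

Answer: 23 steps, 272 useful, 17/23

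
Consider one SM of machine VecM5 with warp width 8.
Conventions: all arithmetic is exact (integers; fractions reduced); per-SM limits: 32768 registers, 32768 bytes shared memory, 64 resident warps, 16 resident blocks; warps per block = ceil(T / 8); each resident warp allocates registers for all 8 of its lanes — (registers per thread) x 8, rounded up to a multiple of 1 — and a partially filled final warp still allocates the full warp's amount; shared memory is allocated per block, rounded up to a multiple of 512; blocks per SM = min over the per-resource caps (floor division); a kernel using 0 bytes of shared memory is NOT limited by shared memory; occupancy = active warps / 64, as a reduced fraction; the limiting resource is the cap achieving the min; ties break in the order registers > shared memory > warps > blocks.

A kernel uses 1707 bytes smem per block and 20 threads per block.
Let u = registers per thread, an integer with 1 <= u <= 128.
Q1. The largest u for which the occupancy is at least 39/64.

Answer: u = 105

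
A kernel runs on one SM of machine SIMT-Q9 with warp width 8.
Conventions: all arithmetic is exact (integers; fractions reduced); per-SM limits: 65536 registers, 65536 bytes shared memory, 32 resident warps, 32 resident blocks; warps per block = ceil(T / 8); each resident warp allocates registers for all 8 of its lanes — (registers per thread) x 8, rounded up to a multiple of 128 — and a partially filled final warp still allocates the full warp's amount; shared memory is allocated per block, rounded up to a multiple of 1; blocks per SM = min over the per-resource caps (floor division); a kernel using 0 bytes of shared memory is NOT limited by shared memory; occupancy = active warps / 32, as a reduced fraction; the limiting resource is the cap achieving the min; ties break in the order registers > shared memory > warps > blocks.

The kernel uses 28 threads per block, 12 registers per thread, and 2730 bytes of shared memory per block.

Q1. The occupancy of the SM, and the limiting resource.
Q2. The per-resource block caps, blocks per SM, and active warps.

Answer: occupancy 1, limited by warps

registers: 128 blocks
shared memory: 24 blocks
warps: 8 blocks
blocks: 32 blocks

Answer: 8 blocks, 32 active warps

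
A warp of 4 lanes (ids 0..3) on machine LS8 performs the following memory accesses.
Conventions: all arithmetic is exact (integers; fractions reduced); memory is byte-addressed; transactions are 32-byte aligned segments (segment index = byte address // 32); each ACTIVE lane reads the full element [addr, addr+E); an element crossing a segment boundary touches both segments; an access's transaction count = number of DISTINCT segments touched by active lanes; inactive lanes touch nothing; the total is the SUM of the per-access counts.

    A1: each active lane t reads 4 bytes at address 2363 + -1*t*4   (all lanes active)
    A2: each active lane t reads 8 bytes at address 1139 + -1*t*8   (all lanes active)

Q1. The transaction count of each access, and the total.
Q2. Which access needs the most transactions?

A1: 1 transaction
A2: 2 transactions

Answer: 1,2; total 3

Answer: A2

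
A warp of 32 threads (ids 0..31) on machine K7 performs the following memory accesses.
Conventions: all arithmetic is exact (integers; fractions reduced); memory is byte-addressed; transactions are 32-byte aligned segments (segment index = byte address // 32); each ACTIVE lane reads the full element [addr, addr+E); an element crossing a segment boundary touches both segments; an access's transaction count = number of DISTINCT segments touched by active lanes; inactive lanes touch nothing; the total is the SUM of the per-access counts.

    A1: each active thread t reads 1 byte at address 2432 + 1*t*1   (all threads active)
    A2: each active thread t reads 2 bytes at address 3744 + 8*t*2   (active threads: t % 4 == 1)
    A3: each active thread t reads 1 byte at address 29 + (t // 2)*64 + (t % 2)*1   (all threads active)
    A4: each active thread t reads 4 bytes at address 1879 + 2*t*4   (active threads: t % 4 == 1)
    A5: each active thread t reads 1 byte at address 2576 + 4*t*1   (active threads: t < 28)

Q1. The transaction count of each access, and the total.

A1: 1 transaction
A2: 8 transactions
A3: 16 transactions
A4: 9 transactions
A5: 4 transactions

Answer: 1,8,16,9,4; total 38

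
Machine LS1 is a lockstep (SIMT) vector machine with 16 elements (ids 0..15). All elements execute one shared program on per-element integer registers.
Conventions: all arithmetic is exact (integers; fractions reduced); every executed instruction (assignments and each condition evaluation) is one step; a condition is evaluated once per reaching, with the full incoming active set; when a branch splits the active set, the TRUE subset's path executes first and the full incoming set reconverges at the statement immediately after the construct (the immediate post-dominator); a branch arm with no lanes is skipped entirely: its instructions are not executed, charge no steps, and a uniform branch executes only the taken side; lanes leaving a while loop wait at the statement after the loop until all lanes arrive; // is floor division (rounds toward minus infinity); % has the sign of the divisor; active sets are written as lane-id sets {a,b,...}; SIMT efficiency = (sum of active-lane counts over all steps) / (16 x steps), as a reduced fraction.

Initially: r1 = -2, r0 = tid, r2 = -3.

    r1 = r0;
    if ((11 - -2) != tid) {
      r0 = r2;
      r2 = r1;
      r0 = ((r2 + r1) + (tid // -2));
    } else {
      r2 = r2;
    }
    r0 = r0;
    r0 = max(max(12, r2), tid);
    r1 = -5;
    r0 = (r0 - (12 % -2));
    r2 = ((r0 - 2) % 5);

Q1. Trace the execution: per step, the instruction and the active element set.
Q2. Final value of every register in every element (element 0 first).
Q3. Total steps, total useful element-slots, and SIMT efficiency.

step 0: r1 <- r0                     {0,1,2,3,4,5,6,7,8,9,10,11,12,13,14,15}
step 1: eval ((11 - -2) != tid)      {0,1,2,3,4,5,6,7,8,9,10,11,12,13,14,15}
step 2: r0 <- r2                     {0,1,2,3,4,5,6,7,8,9,10,11,12,14,15}
step 3: r2 <- r1                     {0,1,2,3,4,5,6,7,8,9,10,11,12,14,15}
step 4: r0 <- ((r2 + r1) + (tid // -2)) {0,1,2,3,4,5,6,7,8,9,10,11,12,14,15}
step 5: r2 <- r2                     {13}
step 6: r0 <- r0                     {0,1,2,3,4,5,6,7,8,9,10,11,12,13,14,15}
step 7: r0 <- max(max(12, r2), tid)  {0,1,2,3,4,5,6,7,8,9,10,11,12,13,14,15}
step 8: r1 <- -5                     {0,1,2,3,4,5,6,7,8,9,10,11,12,13,14,15}
step 9: r0 <- (r0 - (12 % -2))       {0,1,2,3,4,5,6,7,8,9,10,11,12,13,14,15}
step 10: r2 <- ((r0 - 2) % 5)         {0,1,2,3,4,5,6,7,8,9,10,11,12,13,14,15}

Answer: 11 steps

r1: -5,-5,-5,-5,-5,-5,-5,-5,-5,-5,-5,-5,-5,-5,-5,-5
r0: 12,12,12,12,12,12,12,12,12,12,12,12,12,13,14,15
r2: 0,0,0,0,0,0,0,0,0,0,0,0,0,1,2,3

steps = 11; useful = 158; efficiency = 158/176 = 79/88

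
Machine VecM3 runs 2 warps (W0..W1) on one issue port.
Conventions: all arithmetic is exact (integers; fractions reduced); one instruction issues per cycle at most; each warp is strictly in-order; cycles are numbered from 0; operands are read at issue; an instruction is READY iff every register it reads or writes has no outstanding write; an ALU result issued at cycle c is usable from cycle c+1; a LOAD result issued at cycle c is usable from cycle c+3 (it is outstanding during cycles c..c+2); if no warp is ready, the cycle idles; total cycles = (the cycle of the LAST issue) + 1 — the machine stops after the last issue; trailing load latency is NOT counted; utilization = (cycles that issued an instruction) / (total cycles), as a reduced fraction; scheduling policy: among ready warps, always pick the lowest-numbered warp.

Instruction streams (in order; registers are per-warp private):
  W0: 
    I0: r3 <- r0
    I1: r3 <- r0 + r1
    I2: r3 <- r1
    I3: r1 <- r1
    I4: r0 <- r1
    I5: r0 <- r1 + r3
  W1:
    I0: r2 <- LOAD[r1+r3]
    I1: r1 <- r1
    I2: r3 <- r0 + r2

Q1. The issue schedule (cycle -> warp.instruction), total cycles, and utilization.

cycle 0: W0.I0
cycle 1: W0.I1
cycle 2: W0.I2
cycle 3: W0.I3
cycle 4: W0.I4
cycle 5: W0.I5
cycle 6: W1.I0
cycle 7: W1.I1
cycle 8: idle
cycle 9: W1.I2

Answer: 10 cycles, utilization 9/10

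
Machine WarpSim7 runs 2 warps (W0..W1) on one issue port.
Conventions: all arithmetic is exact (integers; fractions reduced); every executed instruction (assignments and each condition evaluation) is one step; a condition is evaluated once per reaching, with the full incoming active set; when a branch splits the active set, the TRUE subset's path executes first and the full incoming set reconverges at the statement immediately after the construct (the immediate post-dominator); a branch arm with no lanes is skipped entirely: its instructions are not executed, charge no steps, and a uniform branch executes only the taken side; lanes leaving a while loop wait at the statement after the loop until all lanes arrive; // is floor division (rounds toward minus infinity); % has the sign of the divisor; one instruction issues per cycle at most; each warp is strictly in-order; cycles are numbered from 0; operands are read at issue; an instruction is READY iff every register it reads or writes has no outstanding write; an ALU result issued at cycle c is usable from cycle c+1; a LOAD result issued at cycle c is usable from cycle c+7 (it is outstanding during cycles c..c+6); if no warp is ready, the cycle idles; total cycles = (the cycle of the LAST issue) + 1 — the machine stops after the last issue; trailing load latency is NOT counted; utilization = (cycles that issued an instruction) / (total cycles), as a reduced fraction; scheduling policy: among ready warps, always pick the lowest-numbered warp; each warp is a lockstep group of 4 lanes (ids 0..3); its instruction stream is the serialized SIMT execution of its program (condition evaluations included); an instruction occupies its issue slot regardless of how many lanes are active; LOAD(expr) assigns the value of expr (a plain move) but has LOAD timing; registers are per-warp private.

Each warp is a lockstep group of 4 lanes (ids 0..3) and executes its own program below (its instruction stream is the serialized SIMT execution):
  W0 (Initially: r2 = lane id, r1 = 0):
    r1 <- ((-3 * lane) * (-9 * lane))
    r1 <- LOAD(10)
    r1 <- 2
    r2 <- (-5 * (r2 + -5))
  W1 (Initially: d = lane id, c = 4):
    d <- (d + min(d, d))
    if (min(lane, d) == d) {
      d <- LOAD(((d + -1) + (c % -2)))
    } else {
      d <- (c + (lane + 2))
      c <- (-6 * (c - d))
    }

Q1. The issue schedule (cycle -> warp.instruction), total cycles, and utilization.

cycle 0: W0.I0
cycle 1: W0.I1
cycle 2: W1.I0
cycle 3: W1.I1
cycle 4: W1.I2
cycle 5: idle
cycle 6: idle
cycle 7: idle
cycle 8: W0.I2
cycle 9: W0.I3
cycle 10: idle
cycle 11: W1.I3
cycle 12: W1.I4

Answer: 13 cycles, utilization 9/13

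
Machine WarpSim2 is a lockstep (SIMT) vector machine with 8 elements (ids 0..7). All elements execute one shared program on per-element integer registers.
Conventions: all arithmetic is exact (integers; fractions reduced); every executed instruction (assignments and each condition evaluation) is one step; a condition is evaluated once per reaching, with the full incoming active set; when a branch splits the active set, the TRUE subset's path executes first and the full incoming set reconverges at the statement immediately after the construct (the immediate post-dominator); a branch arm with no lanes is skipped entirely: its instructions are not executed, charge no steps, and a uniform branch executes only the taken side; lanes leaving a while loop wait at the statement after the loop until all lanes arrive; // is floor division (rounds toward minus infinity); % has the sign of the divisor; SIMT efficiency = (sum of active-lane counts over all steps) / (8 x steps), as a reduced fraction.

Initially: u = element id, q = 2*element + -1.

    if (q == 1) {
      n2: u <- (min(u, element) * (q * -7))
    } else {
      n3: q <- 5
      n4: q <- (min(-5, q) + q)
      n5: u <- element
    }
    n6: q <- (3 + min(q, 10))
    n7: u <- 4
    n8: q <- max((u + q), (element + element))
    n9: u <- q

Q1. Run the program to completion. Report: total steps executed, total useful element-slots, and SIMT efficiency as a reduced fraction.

Answer: 9 steps, 62 useful, 31/36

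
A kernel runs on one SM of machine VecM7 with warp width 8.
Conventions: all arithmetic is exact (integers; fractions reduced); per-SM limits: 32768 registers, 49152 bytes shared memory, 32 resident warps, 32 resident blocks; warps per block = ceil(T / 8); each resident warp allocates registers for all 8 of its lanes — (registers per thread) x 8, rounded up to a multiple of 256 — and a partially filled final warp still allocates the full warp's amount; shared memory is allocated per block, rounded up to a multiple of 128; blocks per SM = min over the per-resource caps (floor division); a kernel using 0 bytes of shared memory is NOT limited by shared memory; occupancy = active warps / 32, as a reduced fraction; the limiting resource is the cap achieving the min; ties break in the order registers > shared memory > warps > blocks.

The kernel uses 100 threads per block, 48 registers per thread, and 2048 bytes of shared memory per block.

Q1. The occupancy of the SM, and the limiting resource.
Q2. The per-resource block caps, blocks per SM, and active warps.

Answer: occupancy 13/16, limited by warps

registers: 4 blocks
shared memory: 24 blocks
warps: 2 blocks
blocks: 32 blocks

Answer: 2 blocks, 26 active warps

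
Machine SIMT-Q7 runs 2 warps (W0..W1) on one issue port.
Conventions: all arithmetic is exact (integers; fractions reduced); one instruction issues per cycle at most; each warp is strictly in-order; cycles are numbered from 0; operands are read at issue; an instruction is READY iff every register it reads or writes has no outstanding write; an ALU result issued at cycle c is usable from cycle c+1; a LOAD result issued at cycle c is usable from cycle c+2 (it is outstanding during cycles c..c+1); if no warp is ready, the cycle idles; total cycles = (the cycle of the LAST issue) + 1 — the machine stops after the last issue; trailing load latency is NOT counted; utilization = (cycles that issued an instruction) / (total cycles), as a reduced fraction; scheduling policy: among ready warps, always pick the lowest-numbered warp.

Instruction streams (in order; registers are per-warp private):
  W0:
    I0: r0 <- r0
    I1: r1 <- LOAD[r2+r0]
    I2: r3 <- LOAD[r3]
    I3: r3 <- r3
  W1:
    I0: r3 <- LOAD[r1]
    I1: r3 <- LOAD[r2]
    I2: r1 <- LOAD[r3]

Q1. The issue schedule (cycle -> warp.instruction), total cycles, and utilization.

cycle 0: W0.I0
cycle 1: W0.I1
cycle 2: W0.I2
cycle 3: W1.I0
cycle 4: W0.I3
cycle 5: W1.I1
cycle 6: idle
cycle 7: W1.I2

Answer: 8 cycles, utilization 7/8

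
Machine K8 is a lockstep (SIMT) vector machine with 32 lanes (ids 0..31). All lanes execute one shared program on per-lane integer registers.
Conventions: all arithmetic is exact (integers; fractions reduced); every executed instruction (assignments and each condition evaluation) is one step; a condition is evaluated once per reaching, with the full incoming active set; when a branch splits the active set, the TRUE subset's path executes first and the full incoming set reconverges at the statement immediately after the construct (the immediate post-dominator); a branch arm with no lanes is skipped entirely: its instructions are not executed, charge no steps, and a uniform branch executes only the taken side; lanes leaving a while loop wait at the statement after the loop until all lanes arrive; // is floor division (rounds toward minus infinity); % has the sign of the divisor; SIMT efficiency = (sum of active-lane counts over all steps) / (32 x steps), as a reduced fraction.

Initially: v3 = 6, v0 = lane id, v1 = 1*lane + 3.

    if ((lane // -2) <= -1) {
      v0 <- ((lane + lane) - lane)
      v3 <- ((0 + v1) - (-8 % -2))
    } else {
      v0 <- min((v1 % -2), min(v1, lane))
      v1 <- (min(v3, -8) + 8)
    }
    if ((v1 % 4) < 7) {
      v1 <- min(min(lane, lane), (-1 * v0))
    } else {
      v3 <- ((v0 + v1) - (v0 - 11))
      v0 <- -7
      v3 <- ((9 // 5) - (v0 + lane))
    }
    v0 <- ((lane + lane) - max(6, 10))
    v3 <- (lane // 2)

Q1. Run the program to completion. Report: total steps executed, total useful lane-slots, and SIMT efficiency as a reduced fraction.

Answer: 9 steps, 224 useful, 7/9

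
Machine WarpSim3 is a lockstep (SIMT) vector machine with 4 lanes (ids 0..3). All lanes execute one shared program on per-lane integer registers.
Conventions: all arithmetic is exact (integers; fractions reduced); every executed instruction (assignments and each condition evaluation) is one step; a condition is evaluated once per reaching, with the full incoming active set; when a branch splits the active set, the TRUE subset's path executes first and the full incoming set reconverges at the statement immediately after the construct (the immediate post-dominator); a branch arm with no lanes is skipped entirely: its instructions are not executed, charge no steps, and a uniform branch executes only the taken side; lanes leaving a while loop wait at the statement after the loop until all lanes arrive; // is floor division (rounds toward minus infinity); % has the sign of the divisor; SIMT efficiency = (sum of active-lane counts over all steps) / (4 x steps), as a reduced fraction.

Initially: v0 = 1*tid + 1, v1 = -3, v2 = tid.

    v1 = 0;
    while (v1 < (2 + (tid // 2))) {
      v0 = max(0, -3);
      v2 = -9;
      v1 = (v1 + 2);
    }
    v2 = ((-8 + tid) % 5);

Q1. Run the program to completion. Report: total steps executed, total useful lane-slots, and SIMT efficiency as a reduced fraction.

Answer: 11 steps, 36 useful, 9/11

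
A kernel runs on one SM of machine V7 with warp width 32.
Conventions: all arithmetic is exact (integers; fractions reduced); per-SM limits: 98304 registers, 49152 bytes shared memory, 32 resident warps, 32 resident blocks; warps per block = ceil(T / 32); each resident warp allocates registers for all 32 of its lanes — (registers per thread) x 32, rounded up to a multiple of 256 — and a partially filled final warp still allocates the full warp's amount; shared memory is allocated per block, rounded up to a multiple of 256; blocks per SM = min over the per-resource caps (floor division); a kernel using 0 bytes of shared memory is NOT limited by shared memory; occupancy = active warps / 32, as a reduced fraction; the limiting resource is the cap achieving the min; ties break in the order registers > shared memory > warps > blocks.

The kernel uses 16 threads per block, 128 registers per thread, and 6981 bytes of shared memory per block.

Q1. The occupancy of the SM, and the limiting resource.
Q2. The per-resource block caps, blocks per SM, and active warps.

Answer: occupancy 3/16, limited by shared memory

registers: 24 blocks
shared memory: 6 blocks
warps: 32 blocks
blocks: 32 blocks

Answer: 6 blocks, 6 active warps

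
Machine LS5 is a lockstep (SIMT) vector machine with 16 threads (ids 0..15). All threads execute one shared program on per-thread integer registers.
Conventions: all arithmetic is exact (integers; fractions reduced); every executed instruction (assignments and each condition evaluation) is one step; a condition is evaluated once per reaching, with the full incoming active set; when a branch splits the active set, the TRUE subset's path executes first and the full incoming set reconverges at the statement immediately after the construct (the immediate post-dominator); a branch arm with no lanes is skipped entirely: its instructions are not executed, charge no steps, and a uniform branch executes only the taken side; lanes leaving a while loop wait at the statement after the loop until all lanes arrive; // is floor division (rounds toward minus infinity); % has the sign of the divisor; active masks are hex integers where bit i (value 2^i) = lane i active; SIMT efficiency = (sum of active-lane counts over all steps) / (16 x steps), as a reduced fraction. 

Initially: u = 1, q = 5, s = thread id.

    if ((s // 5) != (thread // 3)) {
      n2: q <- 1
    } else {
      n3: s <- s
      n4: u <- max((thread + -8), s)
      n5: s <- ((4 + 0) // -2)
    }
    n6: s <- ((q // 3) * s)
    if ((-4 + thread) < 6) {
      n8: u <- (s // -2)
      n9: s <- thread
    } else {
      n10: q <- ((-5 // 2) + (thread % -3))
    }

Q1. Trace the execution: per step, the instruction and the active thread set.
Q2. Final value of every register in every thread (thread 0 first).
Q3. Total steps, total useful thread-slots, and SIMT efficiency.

step 0: eval ((s // 5) != (thread // 3)) 0xffff
step 1: q <- 1                       0xffd8
step 2: s <- s                       0x0027
step 3: u <- max((thread + -8), s)   0x0027
step 4: s <- ((4 + 0) // -2)         0x0027
step 5: s <- ((q // 3) * s)          0xffff
step 6: eval ((-4 + thread) < 6)     0xffff
step 7: u <- (s // -2)               0x03ff
step 8: s <- thread                  0x03ff
step 9: q <- ((-5 // 2) + (thread % -3)) 0xfc00

Answer: 10 steps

u: 1,1,1,0,0,1,0,0,0,0,1,1,1,1,1,1
q: 5,5,5,1,1,5,1,1,1,1,-5,-4,-3,-5,-4,-3
s: 0,1,2,3,4,5,6,7,8,9,0,0,0,0,0,0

steps = 10; useful = 98; efficiency = 98/160 = 49/80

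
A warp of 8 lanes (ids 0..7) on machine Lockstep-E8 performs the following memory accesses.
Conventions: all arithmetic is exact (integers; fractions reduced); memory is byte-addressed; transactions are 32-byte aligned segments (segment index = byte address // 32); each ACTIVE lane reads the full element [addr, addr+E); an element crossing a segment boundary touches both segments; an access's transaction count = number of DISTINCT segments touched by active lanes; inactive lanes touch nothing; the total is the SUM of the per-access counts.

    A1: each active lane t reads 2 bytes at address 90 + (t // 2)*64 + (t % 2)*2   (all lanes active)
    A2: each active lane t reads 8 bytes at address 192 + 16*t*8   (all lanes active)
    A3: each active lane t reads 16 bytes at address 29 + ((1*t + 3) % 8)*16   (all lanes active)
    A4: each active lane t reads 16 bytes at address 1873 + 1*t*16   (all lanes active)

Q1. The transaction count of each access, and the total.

A1: 4 transactions
A2: 8 transactions
A3: 5 transactions
A4: 5 transactions

Answer: 4,8,5,5; total 22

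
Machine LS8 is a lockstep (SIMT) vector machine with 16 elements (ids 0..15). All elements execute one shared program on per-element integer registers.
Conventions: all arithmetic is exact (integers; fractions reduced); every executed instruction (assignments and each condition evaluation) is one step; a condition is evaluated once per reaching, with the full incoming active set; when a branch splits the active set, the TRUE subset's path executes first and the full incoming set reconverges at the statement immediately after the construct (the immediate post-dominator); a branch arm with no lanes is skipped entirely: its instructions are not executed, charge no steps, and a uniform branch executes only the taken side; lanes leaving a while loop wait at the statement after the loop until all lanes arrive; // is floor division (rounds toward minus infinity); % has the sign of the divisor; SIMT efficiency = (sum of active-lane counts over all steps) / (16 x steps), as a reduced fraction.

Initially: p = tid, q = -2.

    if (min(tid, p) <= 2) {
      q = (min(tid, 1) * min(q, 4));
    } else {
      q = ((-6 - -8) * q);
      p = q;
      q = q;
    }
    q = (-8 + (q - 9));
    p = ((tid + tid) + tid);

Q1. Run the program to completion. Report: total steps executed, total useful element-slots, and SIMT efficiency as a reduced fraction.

Answer: 7 steps, 90 useful, 45/56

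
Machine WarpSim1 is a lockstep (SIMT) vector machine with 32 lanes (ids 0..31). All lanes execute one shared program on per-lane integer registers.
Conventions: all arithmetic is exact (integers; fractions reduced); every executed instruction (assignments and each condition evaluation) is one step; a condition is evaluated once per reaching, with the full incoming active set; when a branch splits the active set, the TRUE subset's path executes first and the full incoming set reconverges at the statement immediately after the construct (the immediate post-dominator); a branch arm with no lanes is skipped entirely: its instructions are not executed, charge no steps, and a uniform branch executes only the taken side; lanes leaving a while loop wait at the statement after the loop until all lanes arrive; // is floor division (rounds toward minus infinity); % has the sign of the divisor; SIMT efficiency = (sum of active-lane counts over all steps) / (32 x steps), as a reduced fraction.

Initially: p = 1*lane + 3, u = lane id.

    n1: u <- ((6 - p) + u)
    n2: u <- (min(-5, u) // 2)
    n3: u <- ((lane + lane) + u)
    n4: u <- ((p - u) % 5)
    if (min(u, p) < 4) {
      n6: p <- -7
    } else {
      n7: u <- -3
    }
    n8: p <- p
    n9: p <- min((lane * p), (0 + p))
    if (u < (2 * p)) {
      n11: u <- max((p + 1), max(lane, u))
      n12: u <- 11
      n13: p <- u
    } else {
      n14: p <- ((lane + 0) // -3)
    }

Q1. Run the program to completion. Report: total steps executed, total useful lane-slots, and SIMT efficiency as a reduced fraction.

Answer: 14 steps, 332 useful, 83/112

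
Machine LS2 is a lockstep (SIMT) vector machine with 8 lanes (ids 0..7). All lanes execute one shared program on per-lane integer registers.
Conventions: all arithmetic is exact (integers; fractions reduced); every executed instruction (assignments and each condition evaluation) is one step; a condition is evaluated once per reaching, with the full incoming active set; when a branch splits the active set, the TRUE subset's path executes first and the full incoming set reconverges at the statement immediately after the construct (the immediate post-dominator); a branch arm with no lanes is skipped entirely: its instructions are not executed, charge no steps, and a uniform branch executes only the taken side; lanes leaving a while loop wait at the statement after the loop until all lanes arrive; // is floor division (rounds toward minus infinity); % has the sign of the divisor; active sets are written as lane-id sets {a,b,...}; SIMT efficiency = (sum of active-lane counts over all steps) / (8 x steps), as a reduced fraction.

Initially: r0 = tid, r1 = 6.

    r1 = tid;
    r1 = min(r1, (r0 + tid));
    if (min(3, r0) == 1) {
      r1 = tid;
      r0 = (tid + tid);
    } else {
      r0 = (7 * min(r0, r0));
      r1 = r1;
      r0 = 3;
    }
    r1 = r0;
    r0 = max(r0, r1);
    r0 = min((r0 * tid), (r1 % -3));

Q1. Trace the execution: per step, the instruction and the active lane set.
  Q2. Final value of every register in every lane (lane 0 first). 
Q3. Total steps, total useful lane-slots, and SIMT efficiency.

step 0: r1 <- tid                    {0,1,2,3,4,5,6,7}
step 1: r1 <- min(r1, (r0 + tid))    {0,1,2,3,4,5,6,7}
step 2: eval (min(3, r0) == 1)       {0,1,2,3,4,5,6,7}
step 3: r1 <- tid                    {1}
step 4: r0 <- (tid + tid)            {1}
step 5: r0 <- (7 * min(r0, r0))      {0,2,3,4,5,6,7}
step 6: r1 <- r1                     {0,2,3,4,5,6,7}
step 7: r0 <- 3                      {0,2,3,4,5,6,7}
step 8: r1 <- r0                     {0,1,2,3,4,5,6,7}
step 9: r0 <- max(r0, r1)            {0,1,2,3,4,5,6,7}
step 10: r0 <- min((r0 * tid), (r1 % -3)) {0,1,2,3,4,5,6,7}

Answer: 11 steps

r0: 0,-1,0,0,0,0,0,0
r1: 3,2,3,3,3,3,3,3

steps = 11; useful = 71; efficiency = 71/88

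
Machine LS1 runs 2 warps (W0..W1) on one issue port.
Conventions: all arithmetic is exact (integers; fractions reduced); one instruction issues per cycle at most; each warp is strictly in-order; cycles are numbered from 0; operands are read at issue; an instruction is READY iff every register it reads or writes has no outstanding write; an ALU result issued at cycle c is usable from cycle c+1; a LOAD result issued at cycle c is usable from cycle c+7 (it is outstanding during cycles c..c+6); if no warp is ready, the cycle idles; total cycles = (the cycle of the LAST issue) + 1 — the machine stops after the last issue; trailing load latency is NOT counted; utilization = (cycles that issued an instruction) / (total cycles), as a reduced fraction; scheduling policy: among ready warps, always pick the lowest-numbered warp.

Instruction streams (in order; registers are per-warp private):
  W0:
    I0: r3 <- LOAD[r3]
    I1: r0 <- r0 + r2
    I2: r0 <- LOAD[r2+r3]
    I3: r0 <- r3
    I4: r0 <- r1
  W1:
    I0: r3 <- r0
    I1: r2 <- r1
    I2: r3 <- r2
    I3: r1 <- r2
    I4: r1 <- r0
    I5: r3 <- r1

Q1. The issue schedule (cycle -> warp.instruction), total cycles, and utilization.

cycle 0: W0.I0
cycle 1: W0.I1
cycle 2: W1.I0
cycle 3: W1.I1
cycle 4: W1.I2
cycle 5: W1.I3
cycle 6: W1.I4
cycle 7: W0.I2
cycle 8: W1.I5
cycle 9: idle
cycle 10: idle
cycle 11: idle
cycle 12: idle
cycle 13: idle
cycle 14: W0.I3
cycle 15: W0.I4

Answer: 16 cycles, utilization 11/16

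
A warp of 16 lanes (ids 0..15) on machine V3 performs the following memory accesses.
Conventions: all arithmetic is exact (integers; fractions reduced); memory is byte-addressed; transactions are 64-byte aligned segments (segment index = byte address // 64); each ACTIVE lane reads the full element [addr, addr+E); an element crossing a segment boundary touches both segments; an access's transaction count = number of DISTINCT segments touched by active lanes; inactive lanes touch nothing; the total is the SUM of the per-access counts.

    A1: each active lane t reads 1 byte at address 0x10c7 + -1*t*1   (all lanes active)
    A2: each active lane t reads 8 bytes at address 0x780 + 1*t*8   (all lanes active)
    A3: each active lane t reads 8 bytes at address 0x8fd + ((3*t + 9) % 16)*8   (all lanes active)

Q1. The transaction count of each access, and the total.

A1: 2 transactions
A2: 2 transactions
A3: 3 transactions

Answer: 2,2,3; total 7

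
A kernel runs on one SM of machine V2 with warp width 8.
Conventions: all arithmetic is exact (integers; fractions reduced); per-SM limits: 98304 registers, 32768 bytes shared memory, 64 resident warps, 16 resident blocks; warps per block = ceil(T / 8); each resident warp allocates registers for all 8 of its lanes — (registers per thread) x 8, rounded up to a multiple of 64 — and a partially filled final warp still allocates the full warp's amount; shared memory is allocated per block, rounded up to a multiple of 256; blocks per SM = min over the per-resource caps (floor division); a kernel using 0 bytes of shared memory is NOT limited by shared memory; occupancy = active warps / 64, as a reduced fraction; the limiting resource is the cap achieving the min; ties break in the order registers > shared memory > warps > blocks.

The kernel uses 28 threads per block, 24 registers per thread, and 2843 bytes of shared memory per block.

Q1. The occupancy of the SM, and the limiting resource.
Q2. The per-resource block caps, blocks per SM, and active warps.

Answer: occupancy 5/8, limited by shared memory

registers: 128 blocks
shared memory: 10 blocks
warps: 16 blocks
blocks: 16 blocks

Answer: 10 blocks, 40 active warps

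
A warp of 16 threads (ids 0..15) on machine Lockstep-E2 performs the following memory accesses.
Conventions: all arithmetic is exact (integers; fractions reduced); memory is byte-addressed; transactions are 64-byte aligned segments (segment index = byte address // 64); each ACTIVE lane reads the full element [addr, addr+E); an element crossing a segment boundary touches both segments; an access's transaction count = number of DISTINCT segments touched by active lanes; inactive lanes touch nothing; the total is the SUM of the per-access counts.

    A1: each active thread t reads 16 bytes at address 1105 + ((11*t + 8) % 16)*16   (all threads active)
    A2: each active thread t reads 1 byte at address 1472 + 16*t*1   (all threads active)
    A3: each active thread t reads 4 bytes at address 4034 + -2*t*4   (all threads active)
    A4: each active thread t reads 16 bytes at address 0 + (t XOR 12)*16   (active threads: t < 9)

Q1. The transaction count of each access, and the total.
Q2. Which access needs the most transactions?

A1: 5 transactions
A2: 4 transactions
A3: 3 transactions
A4: 3 transactions

Answer: 5,4,3,3; total 15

Answer: A1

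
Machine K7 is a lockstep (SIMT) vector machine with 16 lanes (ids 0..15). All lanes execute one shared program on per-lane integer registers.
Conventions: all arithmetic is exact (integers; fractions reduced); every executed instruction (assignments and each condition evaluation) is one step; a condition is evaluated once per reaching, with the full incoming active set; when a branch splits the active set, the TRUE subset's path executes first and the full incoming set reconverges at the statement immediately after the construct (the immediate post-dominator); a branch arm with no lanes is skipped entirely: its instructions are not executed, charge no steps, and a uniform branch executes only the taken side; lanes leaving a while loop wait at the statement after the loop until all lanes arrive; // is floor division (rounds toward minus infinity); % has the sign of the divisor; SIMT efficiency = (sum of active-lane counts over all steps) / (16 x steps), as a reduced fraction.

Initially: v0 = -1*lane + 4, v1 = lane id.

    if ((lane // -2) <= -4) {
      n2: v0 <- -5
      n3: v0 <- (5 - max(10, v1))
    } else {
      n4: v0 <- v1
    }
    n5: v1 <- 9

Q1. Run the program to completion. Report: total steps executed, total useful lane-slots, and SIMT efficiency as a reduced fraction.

Answer: 5 steps, 57 useful, 57/80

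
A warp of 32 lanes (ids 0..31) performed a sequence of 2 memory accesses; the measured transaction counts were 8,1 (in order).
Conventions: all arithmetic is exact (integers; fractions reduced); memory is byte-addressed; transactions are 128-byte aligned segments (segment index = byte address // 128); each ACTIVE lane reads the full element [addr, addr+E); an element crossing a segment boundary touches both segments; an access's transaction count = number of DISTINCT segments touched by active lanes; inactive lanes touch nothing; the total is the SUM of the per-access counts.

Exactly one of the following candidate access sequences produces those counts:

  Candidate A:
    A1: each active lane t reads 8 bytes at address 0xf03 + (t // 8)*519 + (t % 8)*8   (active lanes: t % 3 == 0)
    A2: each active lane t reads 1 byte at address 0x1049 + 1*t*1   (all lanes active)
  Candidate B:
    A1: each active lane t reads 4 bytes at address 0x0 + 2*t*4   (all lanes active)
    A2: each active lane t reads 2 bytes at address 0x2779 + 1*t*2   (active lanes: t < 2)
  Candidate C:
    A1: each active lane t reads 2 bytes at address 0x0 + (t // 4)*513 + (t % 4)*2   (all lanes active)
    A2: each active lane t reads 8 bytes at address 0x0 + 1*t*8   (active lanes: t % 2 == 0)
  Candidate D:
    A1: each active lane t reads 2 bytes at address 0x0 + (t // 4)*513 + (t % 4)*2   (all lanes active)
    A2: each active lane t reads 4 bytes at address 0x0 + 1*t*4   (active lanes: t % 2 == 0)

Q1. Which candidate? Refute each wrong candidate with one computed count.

A: A1 gives 4 transactions, not 8
B: A1 gives 2 transactions, not 8
C: A2 gives 2 transactions, not 1
D: all counts match (8,1)

Answer: D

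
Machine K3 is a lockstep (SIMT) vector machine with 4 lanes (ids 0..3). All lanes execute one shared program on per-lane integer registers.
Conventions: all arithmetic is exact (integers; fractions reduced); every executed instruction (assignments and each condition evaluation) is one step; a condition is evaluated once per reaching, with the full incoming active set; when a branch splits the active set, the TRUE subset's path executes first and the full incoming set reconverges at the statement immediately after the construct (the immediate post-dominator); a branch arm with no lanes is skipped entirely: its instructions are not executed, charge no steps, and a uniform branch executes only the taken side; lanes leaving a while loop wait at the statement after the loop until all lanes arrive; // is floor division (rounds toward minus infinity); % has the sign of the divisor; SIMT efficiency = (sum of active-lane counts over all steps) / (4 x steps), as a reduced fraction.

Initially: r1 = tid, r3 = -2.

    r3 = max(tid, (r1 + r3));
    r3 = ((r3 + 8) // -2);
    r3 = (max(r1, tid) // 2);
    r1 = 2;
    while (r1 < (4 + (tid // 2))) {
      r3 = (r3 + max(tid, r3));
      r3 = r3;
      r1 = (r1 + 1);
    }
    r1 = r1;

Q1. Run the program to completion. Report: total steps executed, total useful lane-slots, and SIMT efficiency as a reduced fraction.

Answer: 18 steps, 64 useful, 8/9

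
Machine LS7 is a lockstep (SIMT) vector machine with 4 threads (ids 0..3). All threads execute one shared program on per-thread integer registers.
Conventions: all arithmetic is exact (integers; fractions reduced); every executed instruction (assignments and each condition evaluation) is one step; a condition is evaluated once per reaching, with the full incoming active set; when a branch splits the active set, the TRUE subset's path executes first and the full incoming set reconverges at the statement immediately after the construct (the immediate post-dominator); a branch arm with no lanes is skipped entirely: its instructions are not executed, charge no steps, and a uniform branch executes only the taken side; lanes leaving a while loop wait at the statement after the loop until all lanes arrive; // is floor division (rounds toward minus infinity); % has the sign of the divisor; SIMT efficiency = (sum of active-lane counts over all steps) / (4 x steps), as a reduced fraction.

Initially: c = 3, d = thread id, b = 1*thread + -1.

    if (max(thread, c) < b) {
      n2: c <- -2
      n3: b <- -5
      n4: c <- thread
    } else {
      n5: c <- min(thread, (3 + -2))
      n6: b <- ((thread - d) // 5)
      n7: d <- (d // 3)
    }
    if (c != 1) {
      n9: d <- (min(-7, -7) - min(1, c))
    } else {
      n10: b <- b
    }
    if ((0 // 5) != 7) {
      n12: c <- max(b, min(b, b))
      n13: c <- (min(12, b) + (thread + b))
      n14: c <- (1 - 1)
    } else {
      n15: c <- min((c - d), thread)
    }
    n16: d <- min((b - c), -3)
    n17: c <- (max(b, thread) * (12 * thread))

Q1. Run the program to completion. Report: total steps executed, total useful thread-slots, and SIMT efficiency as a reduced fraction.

Answer: 13 steps, 48 useful, 12/13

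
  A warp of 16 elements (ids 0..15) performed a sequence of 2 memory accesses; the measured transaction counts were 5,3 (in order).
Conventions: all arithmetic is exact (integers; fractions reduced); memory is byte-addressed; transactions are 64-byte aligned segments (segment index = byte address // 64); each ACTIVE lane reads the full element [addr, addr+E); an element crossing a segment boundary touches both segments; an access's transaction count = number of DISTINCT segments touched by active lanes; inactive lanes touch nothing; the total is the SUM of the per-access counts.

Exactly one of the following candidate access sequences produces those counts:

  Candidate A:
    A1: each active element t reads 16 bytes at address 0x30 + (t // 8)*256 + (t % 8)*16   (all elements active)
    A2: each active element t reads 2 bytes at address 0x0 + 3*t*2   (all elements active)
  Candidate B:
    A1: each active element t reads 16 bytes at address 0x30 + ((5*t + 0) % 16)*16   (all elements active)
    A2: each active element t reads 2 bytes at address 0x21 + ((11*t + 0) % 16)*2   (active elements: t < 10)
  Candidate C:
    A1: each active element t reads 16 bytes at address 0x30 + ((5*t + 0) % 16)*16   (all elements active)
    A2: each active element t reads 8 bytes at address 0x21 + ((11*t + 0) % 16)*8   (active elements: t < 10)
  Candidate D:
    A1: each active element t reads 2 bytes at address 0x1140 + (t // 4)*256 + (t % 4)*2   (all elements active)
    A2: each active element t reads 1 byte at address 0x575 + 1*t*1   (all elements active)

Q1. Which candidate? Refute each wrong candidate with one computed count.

A: A1 gives 6 transactions, not 5
B: A2 gives 1 transaction, not 3
D: A1 gives 4 transactions, not 5
C: all counts match (5,3)

Answer: C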